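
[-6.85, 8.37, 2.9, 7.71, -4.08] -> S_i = Random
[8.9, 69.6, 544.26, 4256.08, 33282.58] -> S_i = 8.90*7.82^i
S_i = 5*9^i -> [5, 45, 405, 3645, 32805]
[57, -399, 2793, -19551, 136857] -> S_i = 57*-7^i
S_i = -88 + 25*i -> [-88, -63, -38, -13, 12]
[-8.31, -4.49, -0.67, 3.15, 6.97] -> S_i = -8.31 + 3.82*i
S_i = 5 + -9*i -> [5, -4, -13, -22, -31]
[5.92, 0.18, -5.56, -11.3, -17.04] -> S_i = 5.92 + -5.74*i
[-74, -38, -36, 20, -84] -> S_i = Random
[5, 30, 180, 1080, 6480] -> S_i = 5*6^i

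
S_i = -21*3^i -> [-21, -63, -189, -567, -1701]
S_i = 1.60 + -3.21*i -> [1.6, -1.61, -4.82, -8.03, -11.24]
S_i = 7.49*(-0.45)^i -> [7.49, -3.37, 1.52, -0.68, 0.31]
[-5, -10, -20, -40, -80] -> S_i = -5*2^i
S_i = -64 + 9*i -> [-64, -55, -46, -37, -28]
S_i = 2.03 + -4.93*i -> [2.03, -2.9, -7.83, -12.76, -17.69]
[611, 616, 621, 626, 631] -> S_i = 611 + 5*i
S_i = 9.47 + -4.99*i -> [9.47, 4.48, -0.51, -5.5, -10.49]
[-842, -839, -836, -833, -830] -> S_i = -842 + 3*i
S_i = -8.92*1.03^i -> [-8.92, -9.19, -9.46, -9.75, -10.04]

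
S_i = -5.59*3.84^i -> [-5.59, -21.47, -82.43, -316.52, -1215.45]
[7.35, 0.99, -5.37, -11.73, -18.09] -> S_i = 7.35 + -6.36*i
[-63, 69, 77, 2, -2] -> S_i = Random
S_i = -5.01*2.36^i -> [-5.01, -11.82, -27.9, -65.85, -155.41]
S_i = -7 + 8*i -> [-7, 1, 9, 17, 25]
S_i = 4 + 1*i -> [4, 5, 6, 7, 8]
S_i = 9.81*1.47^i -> [9.81, 14.42, 21.2, 31.16, 45.81]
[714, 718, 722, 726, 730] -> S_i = 714 + 4*i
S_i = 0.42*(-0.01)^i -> [0.42, -0.0, 0.0, -0.0, 0.0]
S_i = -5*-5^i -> [-5, 25, -125, 625, -3125]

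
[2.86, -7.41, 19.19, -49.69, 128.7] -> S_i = 2.86*(-2.59)^i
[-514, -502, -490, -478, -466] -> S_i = -514 + 12*i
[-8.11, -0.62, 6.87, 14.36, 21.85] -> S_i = -8.11 + 7.49*i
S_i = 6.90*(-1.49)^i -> [6.9, -10.28, 15.32, -22.82, 34.01]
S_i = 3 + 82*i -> [3, 85, 167, 249, 331]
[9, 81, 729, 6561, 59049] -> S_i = 9*9^i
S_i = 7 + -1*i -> [7, 6, 5, 4, 3]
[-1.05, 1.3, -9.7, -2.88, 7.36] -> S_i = Random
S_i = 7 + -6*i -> [7, 1, -5, -11, -17]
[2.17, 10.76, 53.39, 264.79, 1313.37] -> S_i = 2.17*4.96^i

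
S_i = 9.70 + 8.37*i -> [9.7, 18.07, 26.44, 34.81, 43.18]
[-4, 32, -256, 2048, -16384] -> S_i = -4*-8^i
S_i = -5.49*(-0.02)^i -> [-5.49, 0.11, -0.0, 0.0, -0.0]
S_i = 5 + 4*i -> [5, 9, 13, 17, 21]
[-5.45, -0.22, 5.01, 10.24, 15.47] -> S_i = -5.45 + 5.23*i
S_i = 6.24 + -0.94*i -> [6.24, 5.3, 4.36, 3.42, 2.48]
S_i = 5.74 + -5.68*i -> [5.74, 0.06, -5.62, -11.3, -16.98]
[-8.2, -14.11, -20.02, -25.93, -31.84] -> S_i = -8.20 + -5.91*i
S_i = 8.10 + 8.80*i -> [8.1, 16.9, 25.7, 34.5, 43.3]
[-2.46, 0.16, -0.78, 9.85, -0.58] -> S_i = Random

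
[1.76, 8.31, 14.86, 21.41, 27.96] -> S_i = 1.76 + 6.55*i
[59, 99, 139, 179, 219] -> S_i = 59 + 40*i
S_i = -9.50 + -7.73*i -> [-9.5, -17.23, -24.96, -32.69, -40.42]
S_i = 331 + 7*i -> [331, 338, 345, 352, 359]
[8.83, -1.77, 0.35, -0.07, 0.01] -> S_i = 8.83*(-0.20)^i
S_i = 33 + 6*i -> [33, 39, 45, 51, 57]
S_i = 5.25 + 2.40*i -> [5.25, 7.65, 10.05, 12.45, 14.85]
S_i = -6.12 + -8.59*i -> [-6.12, -14.71, -23.3, -31.89, -40.48]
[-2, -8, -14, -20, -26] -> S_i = -2 + -6*i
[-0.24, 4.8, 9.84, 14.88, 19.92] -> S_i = -0.24 + 5.04*i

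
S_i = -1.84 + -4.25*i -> [-1.84, -6.09, -10.34, -14.59, -18.84]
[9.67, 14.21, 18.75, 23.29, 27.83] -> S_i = 9.67 + 4.54*i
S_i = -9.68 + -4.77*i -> [-9.68, -14.45, -19.22, -23.99, -28.76]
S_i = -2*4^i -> [-2, -8, -32, -128, -512]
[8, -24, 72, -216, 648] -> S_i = 8*-3^i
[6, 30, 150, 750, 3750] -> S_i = 6*5^i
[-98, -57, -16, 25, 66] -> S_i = -98 + 41*i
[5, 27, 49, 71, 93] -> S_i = 5 + 22*i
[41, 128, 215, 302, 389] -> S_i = 41 + 87*i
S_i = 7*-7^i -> [7, -49, 343, -2401, 16807]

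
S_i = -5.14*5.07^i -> [-5.14, -26.06, -132.12, -669.86, -3396.21]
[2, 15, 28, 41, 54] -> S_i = 2 + 13*i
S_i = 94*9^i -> [94, 846, 7614, 68526, 616734]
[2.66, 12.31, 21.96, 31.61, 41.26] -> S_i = 2.66 + 9.65*i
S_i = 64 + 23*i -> [64, 87, 110, 133, 156]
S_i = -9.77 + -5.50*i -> [-9.77, -15.27, -20.77, -26.27, -31.77]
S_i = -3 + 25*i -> [-3, 22, 47, 72, 97]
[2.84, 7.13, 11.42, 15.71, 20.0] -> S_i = 2.84 + 4.29*i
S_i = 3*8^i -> [3, 24, 192, 1536, 12288]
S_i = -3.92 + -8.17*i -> [-3.92, -12.09, -20.26, -28.43, -36.6]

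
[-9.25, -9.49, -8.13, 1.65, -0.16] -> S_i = Random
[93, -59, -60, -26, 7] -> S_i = Random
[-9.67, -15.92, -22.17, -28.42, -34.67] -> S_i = -9.67 + -6.25*i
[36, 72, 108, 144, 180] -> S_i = 36 + 36*i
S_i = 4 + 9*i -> [4, 13, 22, 31, 40]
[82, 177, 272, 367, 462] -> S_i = 82 + 95*i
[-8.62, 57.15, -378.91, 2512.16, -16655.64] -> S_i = -8.62*(-6.63)^i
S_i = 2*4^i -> [2, 8, 32, 128, 512]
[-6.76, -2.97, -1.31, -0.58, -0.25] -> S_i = -6.76*0.44^i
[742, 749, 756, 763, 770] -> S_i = 742 + 7*i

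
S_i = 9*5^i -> [9, 45, 225, 1125, 5625]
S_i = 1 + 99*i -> [1, 100, 199, 298, 397]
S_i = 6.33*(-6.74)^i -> [6.33, -42.66, 287.56, -1938.13, 13063.01]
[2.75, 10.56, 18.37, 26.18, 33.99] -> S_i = 2.75 + 7.81*i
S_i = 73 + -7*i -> [73, 66, 59, 52, 45]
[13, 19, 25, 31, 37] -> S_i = 13 + 6*i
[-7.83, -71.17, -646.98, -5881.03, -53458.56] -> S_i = -7.83*9.09^i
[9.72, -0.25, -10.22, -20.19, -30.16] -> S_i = 9.72 + -9.97*i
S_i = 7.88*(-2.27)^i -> [7.88, -17.89, 40.6, -92.17, 209.23]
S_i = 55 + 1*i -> [55, 56, 57, 58, 59]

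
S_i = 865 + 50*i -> [865, 915, 965, 1015, 1065]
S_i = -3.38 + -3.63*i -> [-3.38, -7.01, -10.64, -14.27, -17.9]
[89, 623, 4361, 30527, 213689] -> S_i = 89*7^i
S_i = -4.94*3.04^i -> [-4.94, -15.02, -45.65, -138.79, -421.91]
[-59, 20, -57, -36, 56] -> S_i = Random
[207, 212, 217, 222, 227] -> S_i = 207 + 5*i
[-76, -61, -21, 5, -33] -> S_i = Random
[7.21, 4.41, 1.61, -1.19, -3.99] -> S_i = 7.21 + -2.80*i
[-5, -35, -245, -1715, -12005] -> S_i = -5*7^i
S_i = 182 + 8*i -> [182, 190, 198, 206, 214]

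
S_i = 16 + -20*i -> [16, -4, -24, -44, -64]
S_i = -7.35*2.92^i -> [-7.35, -21.46, -62.67, -182.99, -534.34]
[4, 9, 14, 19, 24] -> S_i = 4 + 5*i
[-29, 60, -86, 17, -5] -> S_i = Random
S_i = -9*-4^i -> [-9, 36, -144, 576, -2304]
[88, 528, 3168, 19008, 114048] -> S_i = 88*6^i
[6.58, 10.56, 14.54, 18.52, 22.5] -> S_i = 6.58 + 3.98*i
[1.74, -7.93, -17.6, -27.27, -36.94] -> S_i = 1.74 + -9.67*i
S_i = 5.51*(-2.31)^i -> [5.51, -12.73, 29.4, -67.92, 156.89]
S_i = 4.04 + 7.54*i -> [4.04, 11.58, 19.12, 26.66, 34.2]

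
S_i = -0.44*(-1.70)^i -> [-0.44, 0.75, -1.27, 2.16, -3.67]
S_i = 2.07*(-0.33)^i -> [2.07, -0.68, 0.23, -0.07, 0.02]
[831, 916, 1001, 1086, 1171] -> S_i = 831 + 85*i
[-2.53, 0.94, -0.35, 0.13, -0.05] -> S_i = -2.53*(-0.37)^i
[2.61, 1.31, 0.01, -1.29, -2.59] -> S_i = 2.61 + -1.30*i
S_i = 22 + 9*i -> [22, 31, 40, 49, 58]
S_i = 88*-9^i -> [88, -792, 7128, -64152, 577368]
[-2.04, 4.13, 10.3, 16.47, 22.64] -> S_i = -2.04 + 6.17*i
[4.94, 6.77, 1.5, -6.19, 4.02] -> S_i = Random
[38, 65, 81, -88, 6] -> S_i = Random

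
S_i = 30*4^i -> [30, 120, 480, 1920, 7680]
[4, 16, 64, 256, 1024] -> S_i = 4*4^i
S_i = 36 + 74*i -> [36, 110, 184, 258, 332]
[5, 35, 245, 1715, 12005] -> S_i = 5*7^i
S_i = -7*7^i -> [-7, -49, -343, -2401, -16807]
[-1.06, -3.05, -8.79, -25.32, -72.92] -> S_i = -1.06*2.88^i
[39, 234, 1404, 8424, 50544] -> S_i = 39*6^i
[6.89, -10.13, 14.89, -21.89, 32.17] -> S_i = 6.89*(-1.47)^i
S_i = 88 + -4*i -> [88, 84, 80, 76, 72]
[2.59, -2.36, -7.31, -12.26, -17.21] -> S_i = 2.59 + -4.95*i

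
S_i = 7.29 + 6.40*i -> [7.29, 13.69, 20.09, 26.49, 32.89]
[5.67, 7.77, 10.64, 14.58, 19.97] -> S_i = 5.67*1.37^i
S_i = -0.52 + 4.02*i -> [-0.52, 3.5, 7.52, 11.54, 15.56]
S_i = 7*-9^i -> [7, -63, 567, -5103, 45927]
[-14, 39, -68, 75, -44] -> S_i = Random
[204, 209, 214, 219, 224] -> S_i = 204 + 5*i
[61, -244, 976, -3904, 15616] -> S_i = 61*-4^i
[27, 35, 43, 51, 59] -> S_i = 27 + 8*i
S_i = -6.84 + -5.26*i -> [-6.84, -12.1, -17.36, -22.62, -27.88]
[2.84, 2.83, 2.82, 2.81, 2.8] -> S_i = 2.84 + -0.01*i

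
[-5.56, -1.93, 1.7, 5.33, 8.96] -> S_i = -5.56 + 3.63*i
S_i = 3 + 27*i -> [3, 30, 57, 84, 111]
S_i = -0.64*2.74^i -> [-0.64, -1.75, -4.8, -13.17, -36.07]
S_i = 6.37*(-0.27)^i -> [6.37, -1.72, 0.46, -0.13, 0.03]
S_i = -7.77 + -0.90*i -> [-7.77, -8.67, -9.57, -10.47, -11.37]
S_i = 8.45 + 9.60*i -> [8.45, 18.05, 27.65, 37.25, 46.85]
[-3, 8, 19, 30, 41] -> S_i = -3 + 11*i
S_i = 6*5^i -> [6, 30, 150, 750, 3750]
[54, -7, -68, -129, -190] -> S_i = 54 + -61*i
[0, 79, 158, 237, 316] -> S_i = 0 + 79*i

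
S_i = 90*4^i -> [90, 360, 1440, 5760, 23040]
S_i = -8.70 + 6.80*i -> [-8.7, -1.9, 4.9, 11.7, 18.5]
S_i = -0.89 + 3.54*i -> [-0.89, 2.65, 6.19, 9.73, 13.27]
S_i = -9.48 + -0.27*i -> [-9.48, -9.75, -10.02, -10.29, -10.56]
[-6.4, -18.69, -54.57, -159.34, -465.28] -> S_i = -6.40*2.92^i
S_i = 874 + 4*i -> [874, 878, 882, 886, 890]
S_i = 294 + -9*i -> [294, 285, 276, 267, 258]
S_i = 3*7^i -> [3, 21, 147, 1029, 7203]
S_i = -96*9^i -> [-96, -864, -7776, -69984, -629856]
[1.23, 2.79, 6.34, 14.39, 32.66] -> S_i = 1.23*2.27^i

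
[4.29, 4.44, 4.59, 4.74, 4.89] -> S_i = 4.29 + 0.15*i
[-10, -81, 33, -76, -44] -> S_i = Random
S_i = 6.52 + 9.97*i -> [6.52, 16.49, 26.46, 36.43, 46.4]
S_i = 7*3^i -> [7, 21, 63, 189, 567]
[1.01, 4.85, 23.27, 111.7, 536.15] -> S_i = 1.01*4.80^i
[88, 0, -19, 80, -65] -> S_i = Random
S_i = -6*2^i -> [-6, -12, -24, -48, -96]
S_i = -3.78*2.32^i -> [-3.78, -8.77, -20.35, -47.2, -109.51]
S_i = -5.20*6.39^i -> [-5.2, -33.23, -212.33, -1356.77, -8669.75]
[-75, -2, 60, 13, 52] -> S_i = Random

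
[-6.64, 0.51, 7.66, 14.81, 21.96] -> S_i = -6.64 + 7.15*i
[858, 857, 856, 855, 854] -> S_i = 858 + -1*i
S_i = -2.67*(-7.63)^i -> [-2.67, 20.37, -155.44, 1186.0, -9049.18]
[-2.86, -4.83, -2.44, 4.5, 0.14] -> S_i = Random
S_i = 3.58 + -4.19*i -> [3.58, -0.61, -4.8, -8.99, -13.18]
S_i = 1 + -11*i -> [1, -10, -21, -32, -43]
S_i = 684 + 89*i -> [684, 773, 862, 951, 1040]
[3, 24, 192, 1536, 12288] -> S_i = 3*8^i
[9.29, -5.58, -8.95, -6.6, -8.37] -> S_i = Random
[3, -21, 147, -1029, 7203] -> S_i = 3*-7^i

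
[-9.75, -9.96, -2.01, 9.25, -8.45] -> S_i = Random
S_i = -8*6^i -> [-8, -48, -288, -1728, -10368]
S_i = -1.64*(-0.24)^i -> [-1.64, 0.39, -0.09, 0.02, -0.01]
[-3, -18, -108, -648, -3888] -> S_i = -3*6^i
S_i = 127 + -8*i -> [127, 119, 111, 103, 95]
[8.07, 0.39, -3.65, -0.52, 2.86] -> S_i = Random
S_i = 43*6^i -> [43, 258, 1548, 9288, 55728]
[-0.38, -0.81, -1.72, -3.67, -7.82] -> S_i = -0.38*2.13^i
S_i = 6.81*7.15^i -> [6.81, 48.69, 348.14, 2489.23, 17798.0]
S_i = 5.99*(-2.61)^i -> [5.99, -15.63, 40.8, -106.5, 277.96]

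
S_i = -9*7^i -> [-9, -63, -441, -3087, -21609]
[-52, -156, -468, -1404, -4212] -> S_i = -52*3^i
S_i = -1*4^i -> [-1, -4, -16, -64, -256]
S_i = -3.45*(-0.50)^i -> [-3.45, 1.72, -0.86, 0.43, -0.22]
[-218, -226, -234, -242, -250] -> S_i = -218 + -8*i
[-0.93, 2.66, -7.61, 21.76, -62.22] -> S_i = -0.93*(-2.86)^i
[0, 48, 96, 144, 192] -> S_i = 0 + 48*i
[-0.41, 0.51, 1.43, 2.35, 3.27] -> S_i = -0.41 + 0.92*i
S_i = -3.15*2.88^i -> [-3.15, -9.07, -26.13, -75.25, -216.71]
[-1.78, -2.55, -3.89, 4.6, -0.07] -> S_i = Random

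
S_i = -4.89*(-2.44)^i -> [-4.89, 11.93, -29.11, 71.04, -173.33]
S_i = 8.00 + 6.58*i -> [8.0, 14.58, 21.16, 27.74, 34.32]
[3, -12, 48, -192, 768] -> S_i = 3*-4^i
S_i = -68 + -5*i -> [-68, -73, -78, -83, -88]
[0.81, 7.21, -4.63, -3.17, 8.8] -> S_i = Random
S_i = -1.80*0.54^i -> [-1.8, -0.97, -0.52, -0.28, -0.15]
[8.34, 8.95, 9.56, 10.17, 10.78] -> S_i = 8.34 + 0.61*i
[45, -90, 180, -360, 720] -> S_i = 45*-2^i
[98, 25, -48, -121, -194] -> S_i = 98 + -73*i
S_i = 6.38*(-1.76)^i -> [6.38, -11.23, 19.76, -34.78, 61.22]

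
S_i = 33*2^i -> [33, 66, 132, 264, 528]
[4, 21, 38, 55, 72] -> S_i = 4 + 17*i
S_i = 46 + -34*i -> [46, 12, -22, -56, -90]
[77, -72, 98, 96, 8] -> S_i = Random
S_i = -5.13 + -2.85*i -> [-5.13, -7.98, -10.83, -13.68, -16.53]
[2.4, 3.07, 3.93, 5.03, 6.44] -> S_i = 2.40*1.28^i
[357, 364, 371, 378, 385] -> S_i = 357 + 7*i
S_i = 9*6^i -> [9, 54, 324, 1944, 11664]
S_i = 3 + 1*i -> [3, 4, 5, 6, 7]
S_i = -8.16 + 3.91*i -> [-8.16, -4.25, -0.34, 3.57, 7.48]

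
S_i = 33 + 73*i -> [33, 106, 179, 252, 325]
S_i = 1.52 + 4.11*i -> [1.52, 5.63, 9.74, 13.85, 17.96]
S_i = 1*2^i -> [1, 2, 4, 8, 16]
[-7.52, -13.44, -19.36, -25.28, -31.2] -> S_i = -7.52 + -5.92*i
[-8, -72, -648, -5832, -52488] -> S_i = -8*9^i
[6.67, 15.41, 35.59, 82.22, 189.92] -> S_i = 6.67*2.31^i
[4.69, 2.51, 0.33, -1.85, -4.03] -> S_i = 4.69 + -2.18*i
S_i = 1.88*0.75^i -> [1.88, 1.41, 1.06, 0.79, 0.59]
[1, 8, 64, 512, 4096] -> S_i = 1*8^i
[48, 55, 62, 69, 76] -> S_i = 48 + 7*i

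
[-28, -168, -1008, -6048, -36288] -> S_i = -28*6^i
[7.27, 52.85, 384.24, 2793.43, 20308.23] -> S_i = 7.27*7.27^i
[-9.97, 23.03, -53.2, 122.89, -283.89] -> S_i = -9.97*(-2.31)^i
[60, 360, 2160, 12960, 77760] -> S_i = 60*6^i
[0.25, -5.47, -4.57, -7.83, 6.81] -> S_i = Random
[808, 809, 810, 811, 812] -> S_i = 808 + 1*i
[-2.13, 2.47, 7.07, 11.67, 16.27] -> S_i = -2.13 + 4.60*i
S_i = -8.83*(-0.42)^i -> [-8.83, 3.71, -1.56, 0.65, -0.27]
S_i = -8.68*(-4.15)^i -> [-8.68, 36.02, -149.49, 620.39, -2574.61]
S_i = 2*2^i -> [2, 4, 8, 16, 32]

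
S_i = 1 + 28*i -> [1, 29, 57, 85, 113]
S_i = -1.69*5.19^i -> [-1.69, -8.77, -45.52, -236.26, -1226.19]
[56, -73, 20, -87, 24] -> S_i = Random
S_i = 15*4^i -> [15, 60, 240, 960, 3840]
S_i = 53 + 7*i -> [53, 60, 67, 74, 81]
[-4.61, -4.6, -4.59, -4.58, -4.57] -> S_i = -4.61 + 0.01*i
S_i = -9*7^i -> [-9, -63, -441, -3087, -21609]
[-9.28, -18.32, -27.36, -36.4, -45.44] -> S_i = -9.28 + -9.04*i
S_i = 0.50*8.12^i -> [0.5, 4.06, 32.97, 267.69, 2173.67]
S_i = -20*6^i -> [-20, -120, -720, -4320, -25920]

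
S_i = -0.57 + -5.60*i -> [-0.57, -6.17, -11.77, -17.37, -22.97]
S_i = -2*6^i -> [-2, -12, -72, -432, -2592]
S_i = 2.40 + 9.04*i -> [2.4, 11.44, 20.48, 29.52, 38.56]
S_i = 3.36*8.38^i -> [3.36, 28.16, 235.95, 1977.29, 16569.73]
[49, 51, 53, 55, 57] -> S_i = 49 + 2*i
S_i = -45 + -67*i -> [-45, -112, -179, -246, -313]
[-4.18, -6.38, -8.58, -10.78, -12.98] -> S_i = -4.18 + -2.20*i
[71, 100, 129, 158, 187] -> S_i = 71 + 29*i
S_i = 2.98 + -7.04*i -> [2.98, -4.06, -11.1, -18.14, -25.18]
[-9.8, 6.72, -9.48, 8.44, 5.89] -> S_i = Random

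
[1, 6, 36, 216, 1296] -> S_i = 1*6^i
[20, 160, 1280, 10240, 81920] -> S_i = 20*8^i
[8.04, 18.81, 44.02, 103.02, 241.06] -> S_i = 8.04*2.34^i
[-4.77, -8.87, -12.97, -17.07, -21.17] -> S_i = -4.77 + -4.10*i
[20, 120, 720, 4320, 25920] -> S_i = 20*6^i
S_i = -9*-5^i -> [-9, 45, -225, 1125, -5625]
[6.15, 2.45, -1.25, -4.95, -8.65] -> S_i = 6.15 + -3.70*i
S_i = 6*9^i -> [6, 54, 486, 4374, 39366]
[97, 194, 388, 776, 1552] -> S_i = 97*2^i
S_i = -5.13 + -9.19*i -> [-5.13, -14.32, -23.51, -32.7, -41.89]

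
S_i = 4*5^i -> [4, 20, 100, 500, 2500]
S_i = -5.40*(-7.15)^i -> [-5.4, 38.61, -276.06, 1973.84, -14112.95]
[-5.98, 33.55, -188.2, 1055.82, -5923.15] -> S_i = -5.98*(-5.61)^i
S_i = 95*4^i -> [95, 380, 1520, 6080, 24320]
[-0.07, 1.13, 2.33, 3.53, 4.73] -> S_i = -0.07 + 1.20*i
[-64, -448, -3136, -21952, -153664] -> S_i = -64*7^i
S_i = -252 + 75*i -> [-252, -177, -102, -27, 48]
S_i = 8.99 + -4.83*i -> [8.99, 4.16, -0.67, -5.5, -10.33]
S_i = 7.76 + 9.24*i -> [7.76, 17.0, 26.24, 35.48, 44.72]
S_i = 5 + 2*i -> [5, 7, 9, 11, 13]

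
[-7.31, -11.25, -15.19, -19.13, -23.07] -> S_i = -7.31 + -3.94*i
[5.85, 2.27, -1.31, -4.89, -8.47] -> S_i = 5.85 + -3.58*i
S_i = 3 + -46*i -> [3, -43, -89, -135, -181]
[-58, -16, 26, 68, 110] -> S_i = -58 + 42*i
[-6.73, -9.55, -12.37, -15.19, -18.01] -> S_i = -6.73 + -2.82*i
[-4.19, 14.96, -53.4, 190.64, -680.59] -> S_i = -4.19*(-3.57)^i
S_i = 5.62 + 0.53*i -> [5.62, 6.15, 6.68, 7.21, 7.74]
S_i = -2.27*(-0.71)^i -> [-2.27, 1.61, -1.14, 0.81, -0.58]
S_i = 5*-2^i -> [5, -10, 20, -40, 80]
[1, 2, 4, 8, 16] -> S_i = 1*2^i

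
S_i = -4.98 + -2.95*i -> [-4.98, -7.93, -10.88, -13.83, -16.78]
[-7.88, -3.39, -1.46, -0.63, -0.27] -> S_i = -7.88*0.43^i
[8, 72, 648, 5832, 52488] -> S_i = 8*9^i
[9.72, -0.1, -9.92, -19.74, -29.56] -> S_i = 9.72 + -9.82*i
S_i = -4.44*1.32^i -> [-4.44, -5.86, -7.74, -10.21, -13.48]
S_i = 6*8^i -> [6, 48, 384, 3072, 24576]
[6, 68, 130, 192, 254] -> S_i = 6 + 62*i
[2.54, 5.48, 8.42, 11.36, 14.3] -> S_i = 2.54 + 2.94*i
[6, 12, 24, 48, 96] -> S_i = 6*2^i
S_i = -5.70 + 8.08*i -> [-5.7, 2.38, 10.46, 18.54, 26.62]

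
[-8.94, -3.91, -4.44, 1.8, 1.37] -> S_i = Random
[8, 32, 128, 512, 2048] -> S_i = 8*4^i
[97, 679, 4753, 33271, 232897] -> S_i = 97*7^i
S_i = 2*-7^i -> [2, -14, 98, -686, 4802]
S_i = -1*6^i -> [-1, -6, -36, -216, -1296]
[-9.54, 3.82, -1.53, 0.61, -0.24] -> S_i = -9.54*(-0.40)^i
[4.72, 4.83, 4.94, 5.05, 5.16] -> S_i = 4.72 + 0.11*i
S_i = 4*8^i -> [4, 32, 256, 2048, 16384]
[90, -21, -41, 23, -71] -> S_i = Random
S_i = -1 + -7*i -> [-1, -8, -15, -22, -29]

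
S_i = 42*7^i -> [42, 294, 2058, 14406, 100842]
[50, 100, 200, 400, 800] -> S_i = 50*2^i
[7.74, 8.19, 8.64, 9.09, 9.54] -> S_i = 7.74 + 0.45*i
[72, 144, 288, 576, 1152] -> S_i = 72*2^i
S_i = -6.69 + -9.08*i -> [-6.69, -15.77, -24.85, -33.93, -43.01]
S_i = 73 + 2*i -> [73, 75, 77, 79, 81]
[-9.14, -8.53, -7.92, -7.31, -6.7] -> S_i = -9.14 + 0.61*i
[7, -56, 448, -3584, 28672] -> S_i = 7*-8^i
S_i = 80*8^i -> [80, 640, 5120, 40960, 327680]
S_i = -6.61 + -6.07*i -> [-6.61, -12.68, -18.75, -24.82, -30.89]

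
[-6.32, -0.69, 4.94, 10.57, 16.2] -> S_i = -6.32 + 5.63*i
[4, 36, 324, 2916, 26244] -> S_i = 4*9^i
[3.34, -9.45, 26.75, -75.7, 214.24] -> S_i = 3.34*(-2.83)^i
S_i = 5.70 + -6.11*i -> [5.7, -0.41, -6.52, -12.63, -18.74]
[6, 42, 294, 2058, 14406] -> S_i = 6*7^i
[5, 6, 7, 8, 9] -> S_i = 5 + 1*i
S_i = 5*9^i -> [5, 45, 405, 3645, 32805]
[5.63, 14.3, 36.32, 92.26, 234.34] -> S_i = 5.63*2.54^i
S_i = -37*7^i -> [-37, -259, -1813, -12691, -88837]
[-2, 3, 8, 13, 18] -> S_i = -2 + 5*i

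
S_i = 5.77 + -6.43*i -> [5.77, -0.66, -7.09, -13.52, -19.95]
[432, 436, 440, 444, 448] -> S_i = 432 + 4*i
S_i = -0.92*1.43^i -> [-0.92, -1.32, -1.88, -2.69, -3.85]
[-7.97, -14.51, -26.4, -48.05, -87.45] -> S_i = -7.97*1.82^i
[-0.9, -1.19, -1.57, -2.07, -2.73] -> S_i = -0.90*1.32^i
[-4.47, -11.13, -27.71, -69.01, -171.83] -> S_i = -4.47*2.49^i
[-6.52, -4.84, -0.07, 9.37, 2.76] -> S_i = Random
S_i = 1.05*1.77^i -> [1.05, 1.86, 3.29, 5.82, 10.31]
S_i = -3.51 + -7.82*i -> [-3.51, -11.33, -19.15, -26.97, -34.79]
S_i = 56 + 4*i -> [56, 60, 64, 68, 72]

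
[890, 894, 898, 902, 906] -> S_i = 890 + 4*i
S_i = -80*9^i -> [-80, -720, -6480, -58320, -524880]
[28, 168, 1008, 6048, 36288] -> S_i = 28*6^i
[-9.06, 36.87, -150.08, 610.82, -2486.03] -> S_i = -9.06*(-4.07)^i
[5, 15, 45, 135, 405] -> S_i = 5*3^i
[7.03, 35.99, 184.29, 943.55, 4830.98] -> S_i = 7.03*5.12^i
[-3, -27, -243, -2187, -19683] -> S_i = -3*9^i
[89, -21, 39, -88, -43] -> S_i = Random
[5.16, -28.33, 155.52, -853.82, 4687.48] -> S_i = 5.16*(-5.49)^i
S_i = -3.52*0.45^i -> [-3.52, -1.58, -0.71, -0.32, -0.14]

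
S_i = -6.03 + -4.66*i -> [-6.03, -10.69, -15.35, -20.01, -24.67]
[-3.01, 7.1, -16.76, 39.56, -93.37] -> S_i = -3.01*(-2.36)^i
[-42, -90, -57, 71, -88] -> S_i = Random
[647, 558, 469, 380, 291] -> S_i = 647 + -89*i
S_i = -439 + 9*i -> [-439, -430, -421, -412, -403]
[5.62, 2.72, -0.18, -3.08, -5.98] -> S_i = 5.62 + -2.90*i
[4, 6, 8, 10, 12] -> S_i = 4 + 2*i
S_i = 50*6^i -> [50, 300, 1800, 10800, 64800]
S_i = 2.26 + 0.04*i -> [2.26, 2.3, 2.34, 2.38, 2.42]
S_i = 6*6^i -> [6, 36, 216, 1296, 7776]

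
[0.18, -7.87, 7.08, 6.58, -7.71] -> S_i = Random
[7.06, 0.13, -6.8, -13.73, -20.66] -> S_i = 7.06 + -6.93*i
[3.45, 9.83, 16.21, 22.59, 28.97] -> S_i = 3.45 + 6.38*i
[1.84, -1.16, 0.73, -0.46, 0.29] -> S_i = 1.84*(-0.63)^i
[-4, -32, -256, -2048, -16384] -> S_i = -4*8^i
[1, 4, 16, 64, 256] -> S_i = 1*4^i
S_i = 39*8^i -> [39, 312, 2496, 19968, 159744]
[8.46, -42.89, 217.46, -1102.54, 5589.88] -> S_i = 8.46*(-5.07)^i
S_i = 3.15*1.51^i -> [3.15, 4.76, 7.18, 10.85, 16.38]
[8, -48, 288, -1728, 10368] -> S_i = 8*-6^i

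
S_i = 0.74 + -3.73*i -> [0.74, -2.99, -6.72, -10.45, -14.18]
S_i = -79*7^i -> [-79, -553, -3871, -27097, -189679]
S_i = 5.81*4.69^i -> [5.81, 27.25, 127.8, 599.37, 2811.04]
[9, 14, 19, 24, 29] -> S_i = 9 + 5*i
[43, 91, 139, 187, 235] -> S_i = 43 + 48*i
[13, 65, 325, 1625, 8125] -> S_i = 13*5^i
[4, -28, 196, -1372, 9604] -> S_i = 4*-7^i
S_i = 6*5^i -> [6, 30, 150, 750, 3750]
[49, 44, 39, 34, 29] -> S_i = 49 + -5*i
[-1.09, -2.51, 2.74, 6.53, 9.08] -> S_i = Random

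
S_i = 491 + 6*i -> [491, 497, 503, 509, 515]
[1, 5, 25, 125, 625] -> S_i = 1*5^i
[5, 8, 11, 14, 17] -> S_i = 5 + 3*i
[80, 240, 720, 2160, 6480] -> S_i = 80*3^i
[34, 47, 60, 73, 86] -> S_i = 34 + 13*i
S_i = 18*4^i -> [18, 72, 288, 1152, 4608]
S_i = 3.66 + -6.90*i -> [3.66, -3.24, -10.14, -17.04, -23.94]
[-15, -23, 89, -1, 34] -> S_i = Random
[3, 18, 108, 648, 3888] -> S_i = 3*6^i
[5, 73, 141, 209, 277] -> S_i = 5 + 68*i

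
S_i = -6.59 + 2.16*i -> [-6.59, -4.43, -2.27, -0.11, 2.05]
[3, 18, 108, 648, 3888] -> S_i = 3*6^i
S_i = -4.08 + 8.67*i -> [-4.08, 4.59, 13.26, 21.93, 30.6]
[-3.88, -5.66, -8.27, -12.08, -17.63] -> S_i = -3.88*1.46^i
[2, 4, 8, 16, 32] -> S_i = 2*2^i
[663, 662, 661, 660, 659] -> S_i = 663 + -1*i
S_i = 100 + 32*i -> [100, 132, 164, 196, 228]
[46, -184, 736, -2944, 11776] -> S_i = 46*-4^i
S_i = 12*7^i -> [12, 84, 588, 4116, 28812]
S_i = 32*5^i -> [32, 160, 800, 4000, 20000]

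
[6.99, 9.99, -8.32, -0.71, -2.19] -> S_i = Random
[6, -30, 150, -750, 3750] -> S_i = 6*-5^i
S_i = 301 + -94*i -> [301, 207, 113, 19, -75]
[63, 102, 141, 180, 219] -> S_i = 63 + 39*i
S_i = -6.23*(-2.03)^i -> [-6.23, 12.65, -25.67, 52.12, -105.8]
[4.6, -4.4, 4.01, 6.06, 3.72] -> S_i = Random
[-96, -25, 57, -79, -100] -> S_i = Random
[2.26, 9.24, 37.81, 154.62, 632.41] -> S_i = 2.26*4.09^i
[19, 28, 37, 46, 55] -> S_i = 19 + 9*i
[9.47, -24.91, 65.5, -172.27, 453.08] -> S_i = 9.47*(-2.63)^i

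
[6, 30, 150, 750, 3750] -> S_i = 6*5^i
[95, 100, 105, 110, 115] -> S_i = 95 + 5*i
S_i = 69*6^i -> [69, 414, 2484, 14904, 89424]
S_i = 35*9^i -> [35, 315, 2835, 25515, 229635]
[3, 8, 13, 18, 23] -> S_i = 3 + 5*i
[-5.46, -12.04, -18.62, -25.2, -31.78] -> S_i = -5.46 + -6.58*i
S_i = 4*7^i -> [4, 28, 196, 1372, 9604]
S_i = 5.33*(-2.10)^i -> [5.33, -11.19, 23.51, -49.36, 103.66]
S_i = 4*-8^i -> [4, -32, 256, -2048, 16384]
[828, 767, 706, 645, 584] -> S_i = 828 + -61*i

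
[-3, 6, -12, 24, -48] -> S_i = -3*-2^i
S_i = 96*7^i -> [96, 672, 4704, 32928, 230496]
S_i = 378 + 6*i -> [378, 384, 390, 396, 402]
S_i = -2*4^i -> [-2, -8, -32, -128, -512]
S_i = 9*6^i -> [9, 54, 324, 1944, 11664]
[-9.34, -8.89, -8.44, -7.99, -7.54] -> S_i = -9.34 + 0.45*i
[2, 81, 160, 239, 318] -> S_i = 2 + 79*i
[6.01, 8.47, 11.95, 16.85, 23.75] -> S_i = 6.01*1.41^i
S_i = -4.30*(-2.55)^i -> [-4.3, 10.96, -27.96, 71.3, -181.81]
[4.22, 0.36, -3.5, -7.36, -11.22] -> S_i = 4.22 + -3.86*i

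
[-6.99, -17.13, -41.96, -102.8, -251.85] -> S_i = -6.99*2.45^i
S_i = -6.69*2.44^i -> [-6.69, -16.32, -39.83, -97.18, -237.13]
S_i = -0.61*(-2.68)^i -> [-0.61, 1.63, -4.38, 11.74, -31.47]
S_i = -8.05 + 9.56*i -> [-8.05, 1.51, 11.07, 20.63, 30.19]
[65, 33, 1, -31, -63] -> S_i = 65 + -32*i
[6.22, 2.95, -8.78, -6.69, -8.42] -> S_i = Random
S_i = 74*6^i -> [74, 444, 2664, 15984, 95904]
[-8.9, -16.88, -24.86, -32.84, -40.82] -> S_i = -8.90 + -7.98*i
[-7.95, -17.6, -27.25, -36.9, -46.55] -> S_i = -7.95 + -9.65*i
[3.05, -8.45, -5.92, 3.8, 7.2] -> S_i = Random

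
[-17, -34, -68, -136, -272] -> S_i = -17*2^i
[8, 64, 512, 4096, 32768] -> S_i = 8*8^i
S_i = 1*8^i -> [1, 8, 64, 512, 4096]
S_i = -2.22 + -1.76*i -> [-2.22, -3.98, -5.74, -7.5, -9.26]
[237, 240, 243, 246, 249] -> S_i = 237 + 3*i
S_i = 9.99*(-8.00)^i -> [9.99, -79.92, 639.36, -5114.88, 40919.04]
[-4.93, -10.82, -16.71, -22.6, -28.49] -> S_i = -4.93 + -5.89*i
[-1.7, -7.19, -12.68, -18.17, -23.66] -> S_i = -1.70 + -5.49*i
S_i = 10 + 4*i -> [10, 14, 18, 22, 26]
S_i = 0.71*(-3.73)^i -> [0.71, -2.65, 9.88, -36.85, 137.43]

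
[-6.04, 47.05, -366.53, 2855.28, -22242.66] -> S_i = -6.04*(-7.79)^i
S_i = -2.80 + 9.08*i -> [-2.8, 6.28, 15.36, 24.44, 33.52]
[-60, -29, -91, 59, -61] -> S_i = Random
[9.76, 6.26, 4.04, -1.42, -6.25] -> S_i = Random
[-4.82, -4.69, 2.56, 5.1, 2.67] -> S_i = Random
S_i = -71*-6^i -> [-71, 426, -2556, 15336, -92016]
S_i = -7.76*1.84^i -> [-7.76, -14.28, -26.27, -48.34, -88.95]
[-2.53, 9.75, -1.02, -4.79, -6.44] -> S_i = Random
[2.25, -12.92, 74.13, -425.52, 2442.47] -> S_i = 2.25*(-5.74)^i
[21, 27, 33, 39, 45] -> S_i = 21 + 6*i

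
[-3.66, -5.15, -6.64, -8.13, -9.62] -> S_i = -3.66 + -1.49*i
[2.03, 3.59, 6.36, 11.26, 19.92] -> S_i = 2.03*1.77^i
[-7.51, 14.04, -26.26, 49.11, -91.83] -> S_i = -7.51*(-1.87)^i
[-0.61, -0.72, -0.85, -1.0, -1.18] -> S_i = -0.61*1.18^i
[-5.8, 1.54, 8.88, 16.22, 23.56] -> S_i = -5.80 + 7.34*i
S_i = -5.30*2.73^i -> [-5.3, -14.47, -39.5, -107.84, -294.39]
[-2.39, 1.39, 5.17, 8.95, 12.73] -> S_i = -2.39 + 3.78*i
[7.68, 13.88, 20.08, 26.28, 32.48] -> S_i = 7.68 + 6.20*i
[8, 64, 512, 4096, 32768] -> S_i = 8*8^i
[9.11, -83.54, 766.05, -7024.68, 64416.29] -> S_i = 9.11*(-9.17)^i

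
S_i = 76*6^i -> [76, 456, 2736, 16416, 98496]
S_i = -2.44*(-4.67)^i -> [-2.44, 11.39, -53.21, 248.51, -1160.53]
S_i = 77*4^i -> [77, 308, 1232, 4928, 19712]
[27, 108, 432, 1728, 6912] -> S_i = 27*4^i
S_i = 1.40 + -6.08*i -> [1.4, -4.68, -10.76, -16.84, -22.92]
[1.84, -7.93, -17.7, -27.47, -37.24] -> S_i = 1.84 + -9.77*i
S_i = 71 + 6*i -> [71, 77, 83, 89, 95]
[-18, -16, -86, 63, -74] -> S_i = Random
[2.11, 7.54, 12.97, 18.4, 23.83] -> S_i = 2.11 + 5.43*i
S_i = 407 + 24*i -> [407, 431, 455, 479, 503]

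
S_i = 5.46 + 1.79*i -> [5.46, 7.25, 9.04, 10.83, 12.62]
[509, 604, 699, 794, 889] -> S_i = 509 + 95*i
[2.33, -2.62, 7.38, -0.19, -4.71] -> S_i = Random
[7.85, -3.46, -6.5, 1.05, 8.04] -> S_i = Random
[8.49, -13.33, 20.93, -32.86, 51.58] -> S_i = 8.49*(-1.57)^i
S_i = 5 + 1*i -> [5, 6, 7, 8, 9]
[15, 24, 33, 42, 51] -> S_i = 15 + 9*i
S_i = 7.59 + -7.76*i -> [7.59, -0.17, -7.93, -15.69, -23.45]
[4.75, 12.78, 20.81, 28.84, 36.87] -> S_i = 4.75 + 8.03*i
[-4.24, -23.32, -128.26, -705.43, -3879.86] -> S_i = -4.24*5.50^i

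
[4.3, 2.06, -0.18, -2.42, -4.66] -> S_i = 4.30 + -2.24*i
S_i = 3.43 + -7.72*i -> [3.43, -4.29, -12.01, -19.73, -27.45]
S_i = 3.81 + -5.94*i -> [3.81, -2.13, -8.07, -14.01, -19.95]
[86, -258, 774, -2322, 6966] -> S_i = 86*-3^i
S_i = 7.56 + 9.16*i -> [7.56, 16.72, 25.88, 35.04, 44.2]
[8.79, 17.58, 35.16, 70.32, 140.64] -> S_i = 8.79*2.00^i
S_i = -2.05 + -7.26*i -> [-2.05, -9.31, -16.57, -23.83, -31.09]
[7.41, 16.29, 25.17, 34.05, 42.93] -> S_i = 7.41 + 8.88*i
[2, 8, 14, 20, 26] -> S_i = 2 + 6*i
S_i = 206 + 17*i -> [206, 223, 240, 257, 274]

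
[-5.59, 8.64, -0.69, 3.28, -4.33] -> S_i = Random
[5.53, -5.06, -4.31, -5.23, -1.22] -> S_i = Random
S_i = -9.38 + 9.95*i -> [-9.38, 0.57, 10.52, 20.47, 30.42]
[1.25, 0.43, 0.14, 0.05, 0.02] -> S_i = 1.25*0.34^i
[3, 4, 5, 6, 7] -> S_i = 3 + 1*i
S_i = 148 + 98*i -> [148, 246, 344, 442, 540]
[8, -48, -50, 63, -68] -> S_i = Random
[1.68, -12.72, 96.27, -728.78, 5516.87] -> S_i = 1.68*(-7.57)^i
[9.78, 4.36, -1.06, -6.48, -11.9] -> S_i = 9.78 + -5.42*i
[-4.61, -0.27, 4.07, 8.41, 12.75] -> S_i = -4.61 + 4.34*i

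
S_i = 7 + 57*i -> [7, 64, 121, 178, 235]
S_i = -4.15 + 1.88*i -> [-4.15, -2.27, -0.39, 1.49, 3.37]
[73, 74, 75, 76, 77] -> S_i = 73 + 1*i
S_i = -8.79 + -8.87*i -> [-8.79, -17.66, -26.53, -35.4, -44.27]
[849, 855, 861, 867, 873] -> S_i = 849 + 6*i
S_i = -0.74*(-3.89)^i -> [-0.74, 2.88, -11.2, 43.56, -169.45]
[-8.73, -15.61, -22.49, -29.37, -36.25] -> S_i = -8.73 + -6.88*i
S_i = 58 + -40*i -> [58, 18, -22, -62, -102]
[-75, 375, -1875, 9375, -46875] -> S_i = -75*-5^i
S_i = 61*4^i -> [61, 244, 976, 3904, 15616]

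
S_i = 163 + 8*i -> [163, 171, 179, 187, 195]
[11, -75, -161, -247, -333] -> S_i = 11 + -86*i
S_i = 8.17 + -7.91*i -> [8.17, 0.26, -7.65, -15.56, -23.47]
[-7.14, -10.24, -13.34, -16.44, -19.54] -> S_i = -7.14 + -3.10*i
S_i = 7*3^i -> [7, 21, 63, 189, 567]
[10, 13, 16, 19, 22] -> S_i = 10 + 3*i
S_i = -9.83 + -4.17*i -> [-9.83, -14.0, -18.17, -22.34, -26.51]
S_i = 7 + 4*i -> [7, 11, 15, 19, 23]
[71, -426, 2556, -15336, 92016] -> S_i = 71*-6^i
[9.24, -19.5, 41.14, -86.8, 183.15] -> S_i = 9.24*(-2.11)^i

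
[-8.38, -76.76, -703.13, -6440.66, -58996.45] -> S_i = -8.38*9.16^i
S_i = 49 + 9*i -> [49, 58, 67, 76, 85]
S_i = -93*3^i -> [-93, -279, -837, -2511, -7533]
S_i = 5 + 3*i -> [5, 8, 11, 14, 17]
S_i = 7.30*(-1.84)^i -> [7.3, -13.43, 24.71, -45.48, 83.67]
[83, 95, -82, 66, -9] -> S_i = Random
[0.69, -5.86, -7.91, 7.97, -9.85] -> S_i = Random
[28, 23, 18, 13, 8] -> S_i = 28 + -5*i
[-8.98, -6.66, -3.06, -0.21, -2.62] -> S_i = Random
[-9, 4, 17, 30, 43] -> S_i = -9 + 13*i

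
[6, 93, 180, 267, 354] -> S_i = 6 + 87*i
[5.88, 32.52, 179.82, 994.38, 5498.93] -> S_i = 5.88*5.53^i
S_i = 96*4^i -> [96, 384, 1536, 6144, 24576]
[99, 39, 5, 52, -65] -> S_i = Random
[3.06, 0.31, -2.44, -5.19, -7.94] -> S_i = 3.06 + -2.75*i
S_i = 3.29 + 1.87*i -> [3.29, 5.16, 7.03, 8.9, 10.77]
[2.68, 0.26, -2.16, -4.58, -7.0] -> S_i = 2.68 + -2.42*i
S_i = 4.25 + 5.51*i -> [4.25, 9.76, 15.27, 20.78, 26.29]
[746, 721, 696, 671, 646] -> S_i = 746 + -25*i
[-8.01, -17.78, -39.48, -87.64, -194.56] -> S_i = -8.01*2.22^i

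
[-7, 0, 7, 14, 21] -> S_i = -7 + 7*i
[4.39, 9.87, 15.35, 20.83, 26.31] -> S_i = 4.39 + 5.48*i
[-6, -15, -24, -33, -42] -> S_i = -6 + -9*i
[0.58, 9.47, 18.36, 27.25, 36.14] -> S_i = 0.58 + 8.89*i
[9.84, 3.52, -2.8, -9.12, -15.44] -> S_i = 9.84 + -6.32*i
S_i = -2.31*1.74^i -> [-2.31, -4.02, -6.99, -12.17, -21.17]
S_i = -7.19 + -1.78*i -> [-7.19, -8.97, -10.75, -12.53, -14.31]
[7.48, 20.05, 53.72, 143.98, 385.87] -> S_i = 7.48*2.68^i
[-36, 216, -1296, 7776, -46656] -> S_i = -36*-6^i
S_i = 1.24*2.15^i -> [1.24, 2.67, 5.73, 12.32, 26.5]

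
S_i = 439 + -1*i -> [439, 438, 437, 436, 435]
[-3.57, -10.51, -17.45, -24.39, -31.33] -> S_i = -3.57 + -6.94*i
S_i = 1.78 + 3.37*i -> [1.78, 5.15, 8.52, 11.89, 15.26]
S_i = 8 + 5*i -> [8, 13, 18, 23, 28]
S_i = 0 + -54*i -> [0, -54, -108, -162, -216]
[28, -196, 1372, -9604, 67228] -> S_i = 28*-7^i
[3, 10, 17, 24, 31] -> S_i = 3 + 7*i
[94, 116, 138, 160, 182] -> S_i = 94 + 22*i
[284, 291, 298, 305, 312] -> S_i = 284 + 7*i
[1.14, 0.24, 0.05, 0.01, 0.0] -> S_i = 1.14*0.21^i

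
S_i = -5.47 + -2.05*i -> [-5.47, -7.52, -9.57, -11.62, -13.67]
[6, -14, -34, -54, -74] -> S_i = 6 + -20*i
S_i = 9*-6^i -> [9, -54, 324, -1944, 11664]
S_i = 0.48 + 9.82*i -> [0.48, 10.3, 20.12, 29.94, 39.76]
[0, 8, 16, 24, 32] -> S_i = 0 + 8*i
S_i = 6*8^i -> [6, 48, 384, 3072, 24576]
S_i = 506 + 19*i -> [506, 525, 544, 563, 582]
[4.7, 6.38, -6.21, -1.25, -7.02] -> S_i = Random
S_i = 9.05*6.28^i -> [9.05, 56.83, 356.92, 2241.44, 14076.26]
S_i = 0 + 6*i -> [0, 6, 12, 18, 24]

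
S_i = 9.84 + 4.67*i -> [9.84, 14.51, 19.18, 23.85, 28.52]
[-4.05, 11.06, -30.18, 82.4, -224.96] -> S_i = -4.05*(-2.73)^i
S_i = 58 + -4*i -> [58, 54, 50, 46, 42]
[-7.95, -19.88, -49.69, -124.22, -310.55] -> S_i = -7.95*2.50^i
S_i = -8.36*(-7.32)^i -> [-8.36, 61.2, -447.95, 3278.99, -24002.18]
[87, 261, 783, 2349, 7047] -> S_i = 87*3^i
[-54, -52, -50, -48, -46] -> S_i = -54 + 2*i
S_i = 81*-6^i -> [81, -486, 2916, -17496, 104976]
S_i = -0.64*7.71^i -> [-0.64, -4.93, -38.04, -293.32, -2261.5]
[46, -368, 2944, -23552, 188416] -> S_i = 46*-8^i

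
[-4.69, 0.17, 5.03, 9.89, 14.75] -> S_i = -4.69 + 4.86*i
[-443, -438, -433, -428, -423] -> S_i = -443 + 5*i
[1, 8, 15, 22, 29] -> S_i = 1 + 7*i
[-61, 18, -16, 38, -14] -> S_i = Random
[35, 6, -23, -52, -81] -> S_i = 35 + -29*i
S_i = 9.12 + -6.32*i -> [9.12, 2.8, -3.52, -9.84, -16.16]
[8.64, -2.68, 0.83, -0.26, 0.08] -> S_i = 8.64*(-0.31)^i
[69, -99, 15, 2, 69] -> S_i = Random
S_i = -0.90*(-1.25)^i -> [-0.9, 1.12, -1.41, 1.76, -2.2]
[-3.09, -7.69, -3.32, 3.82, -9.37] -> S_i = Random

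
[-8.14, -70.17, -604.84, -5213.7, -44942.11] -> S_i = -8.14*8.62^i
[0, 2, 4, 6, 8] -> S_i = 0 + 2*i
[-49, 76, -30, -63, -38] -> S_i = Random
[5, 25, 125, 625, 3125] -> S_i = 5*5^i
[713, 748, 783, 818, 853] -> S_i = 713 + 35*i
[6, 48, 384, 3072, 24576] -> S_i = 6*8^i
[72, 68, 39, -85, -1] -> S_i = Random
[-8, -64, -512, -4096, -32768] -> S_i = -8*8^i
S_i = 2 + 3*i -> [2, 5, 8, 11, 14]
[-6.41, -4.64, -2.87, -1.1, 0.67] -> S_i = -6.41 + 1.77*i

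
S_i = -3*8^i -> [-3, -24, -192, -1536, -12288]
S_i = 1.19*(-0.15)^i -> [1.19, -0.18, 0.03, -0.0, 0.0]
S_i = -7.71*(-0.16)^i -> [-7.71, 1.23, -0.2, 0.03, -0.01]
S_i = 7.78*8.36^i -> [7.78, 65.04, 543.74, 4545.68, 38001.85]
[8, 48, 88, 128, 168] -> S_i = 8 + 40*i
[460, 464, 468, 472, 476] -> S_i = 460 + 4*i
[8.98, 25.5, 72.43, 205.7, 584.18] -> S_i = 8.98*2.84^i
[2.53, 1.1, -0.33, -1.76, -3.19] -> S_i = 2.53 + -1.43*i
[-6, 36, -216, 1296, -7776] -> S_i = -6*-6^i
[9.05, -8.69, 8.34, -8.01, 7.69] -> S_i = 9.05*(-0.96)^i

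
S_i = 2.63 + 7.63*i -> [2.63, 10.26, 17.89, 25.52, 33.15]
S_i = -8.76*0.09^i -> [-8.76, -0.79, -0.07, -0.01, -0.0]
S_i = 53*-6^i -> [53, -318, 1908, -11448, 68688]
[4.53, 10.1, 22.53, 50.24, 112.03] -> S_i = 4.53*2.23^i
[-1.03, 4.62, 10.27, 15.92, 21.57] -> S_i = -1.03 + 5.65*i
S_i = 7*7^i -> [7, 49, 343, 2401, 16807]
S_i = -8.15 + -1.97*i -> [-8.15, -10.12, -12.09, -14.06, -16.03]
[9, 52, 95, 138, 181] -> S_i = 9 + 43*i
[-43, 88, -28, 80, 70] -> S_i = Random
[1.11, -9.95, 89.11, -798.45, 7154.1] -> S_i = 1.11*(-8.96)^i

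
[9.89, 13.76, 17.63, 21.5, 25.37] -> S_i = 9.89 + 3.87*i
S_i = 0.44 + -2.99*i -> [0.44, -2.55, -5.54, -8.53, -11.52]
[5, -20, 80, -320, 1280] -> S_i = 5*-4^i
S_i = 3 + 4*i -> [3, 7, 11, 15, 19]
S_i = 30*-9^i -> [30, -270, 2430, -21870, 196830]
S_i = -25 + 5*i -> [-25, -20, -15, -10, -5]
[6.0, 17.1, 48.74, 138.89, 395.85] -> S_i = 6.00*2.85^i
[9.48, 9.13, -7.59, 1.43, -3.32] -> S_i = Random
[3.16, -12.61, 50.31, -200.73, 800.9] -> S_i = 3.16*(-3.99)^i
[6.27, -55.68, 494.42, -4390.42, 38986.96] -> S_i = 6.27*(-8.88)^i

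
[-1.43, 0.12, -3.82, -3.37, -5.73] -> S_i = Random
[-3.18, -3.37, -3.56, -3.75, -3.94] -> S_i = -3.18 + -0.19*i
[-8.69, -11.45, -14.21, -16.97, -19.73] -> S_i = -8.69 + -2.76*i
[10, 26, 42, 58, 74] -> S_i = 10 + 16*i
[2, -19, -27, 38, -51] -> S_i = Random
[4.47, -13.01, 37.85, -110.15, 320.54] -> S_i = 4.47*(-2.91)^i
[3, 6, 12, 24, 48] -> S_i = 3*2^i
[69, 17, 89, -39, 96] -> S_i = Random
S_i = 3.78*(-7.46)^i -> [3.78, -28.2, 210.36, -1569.31, 11707.04]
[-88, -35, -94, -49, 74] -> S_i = Random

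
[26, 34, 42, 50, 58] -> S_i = 26 + 8*i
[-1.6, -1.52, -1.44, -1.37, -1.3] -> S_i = -1.60*0.95^i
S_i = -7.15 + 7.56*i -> [-7.15, 0.41, 7.97, 15.53, 23.09]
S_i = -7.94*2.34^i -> [-7.94, -18.58, -43.48, -101.73, -238.06]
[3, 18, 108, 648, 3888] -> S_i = 3*6^i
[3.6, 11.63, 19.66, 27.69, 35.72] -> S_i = 3.60 + 8.03*i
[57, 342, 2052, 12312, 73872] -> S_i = 57*6^i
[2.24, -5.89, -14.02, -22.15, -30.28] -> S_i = 2.24 + -8.13*i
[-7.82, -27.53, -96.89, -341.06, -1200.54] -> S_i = -7.82*3.52^i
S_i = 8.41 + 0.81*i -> [8.41, 9.22, 10.03, 10.84, 11.65]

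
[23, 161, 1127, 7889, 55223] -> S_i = 23*7^i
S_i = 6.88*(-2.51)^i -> [6.88, -17.27, 43.34, -108.8, 273.08]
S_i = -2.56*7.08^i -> [-2.56, -18.12, -128.32, -908.53, -6432.4]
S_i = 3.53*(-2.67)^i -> [3.53, -9.43, 25.17, -67.19, 179.4]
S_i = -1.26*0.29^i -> [-1.26, -0.37, -0.11, -0.03, -0.01]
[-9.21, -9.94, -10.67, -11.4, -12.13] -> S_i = -9.21 + -0.73*i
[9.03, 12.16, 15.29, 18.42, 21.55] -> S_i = 9.03 + 3.13*i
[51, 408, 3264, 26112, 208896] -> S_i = 51*8^i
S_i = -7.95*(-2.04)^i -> [-7.95, 16.22, -33.08, 67.49, -137.69]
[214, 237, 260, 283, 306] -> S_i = 214 + 23*i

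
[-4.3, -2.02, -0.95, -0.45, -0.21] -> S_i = -4.30*0.47^i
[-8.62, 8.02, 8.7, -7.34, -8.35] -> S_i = Random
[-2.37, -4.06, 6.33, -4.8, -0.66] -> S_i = Random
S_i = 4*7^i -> [4, 28, 196, 1372, 9604]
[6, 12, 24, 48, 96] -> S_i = 6*2^i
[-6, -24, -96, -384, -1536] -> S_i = -6*4^i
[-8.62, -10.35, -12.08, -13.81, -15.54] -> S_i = -8.62 + -1.73*i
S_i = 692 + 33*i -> [692, 725, 758, 791, 824]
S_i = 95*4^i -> [95, 380, 1520, 6080, 24320]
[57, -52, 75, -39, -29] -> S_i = Random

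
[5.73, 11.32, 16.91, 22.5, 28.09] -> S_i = 5.73 + 5.59*i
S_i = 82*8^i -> [82, 656, 5248, 41984, 335872]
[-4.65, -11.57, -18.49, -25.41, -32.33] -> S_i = -4.65 + -6.92*i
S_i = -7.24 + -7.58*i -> [-7.24, -14.82, -22.4, -29.98, -37.56]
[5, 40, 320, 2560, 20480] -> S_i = 5*8^i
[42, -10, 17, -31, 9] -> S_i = Random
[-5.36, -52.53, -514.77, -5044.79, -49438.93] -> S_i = -5.36*9.80^i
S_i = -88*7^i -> [-88, -616, -4312, -30184, -211288]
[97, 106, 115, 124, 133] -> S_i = 97 + 9*i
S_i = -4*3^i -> [-4, -12, -36, -108, -324]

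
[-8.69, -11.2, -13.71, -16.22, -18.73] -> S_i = -8.69 + -2.51*i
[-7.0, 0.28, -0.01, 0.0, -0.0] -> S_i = -7.00*(-0.04)^i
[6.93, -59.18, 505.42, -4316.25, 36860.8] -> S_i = 6.93*(-8.54)^i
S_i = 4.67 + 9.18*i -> [4.67, 13.85, 23.03, 32.21, 41.39]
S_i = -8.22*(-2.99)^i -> [-8.22, 24.58, -73.49, 219.73, -656.99]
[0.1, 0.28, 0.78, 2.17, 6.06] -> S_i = 0.10*2.79^i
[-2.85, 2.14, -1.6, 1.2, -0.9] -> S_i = -2.85*(-0.75)^i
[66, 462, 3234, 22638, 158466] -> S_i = 66*7^i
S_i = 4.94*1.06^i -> [4.94, 5.24, 5.55, 5.88, 6.24]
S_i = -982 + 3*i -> [-982, -979, -976, -973, -970]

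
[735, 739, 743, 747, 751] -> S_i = 735 + 4*i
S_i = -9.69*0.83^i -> [-9.69, -8.04, -6.68, -5.54, -4.6]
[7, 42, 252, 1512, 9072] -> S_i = 7*6^i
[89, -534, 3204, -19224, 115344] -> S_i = 89*-6^i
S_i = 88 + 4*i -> [88, 92, 96, 100, 104]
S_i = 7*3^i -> [7, 21, 63, 189, 567]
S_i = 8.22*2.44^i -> [8.22, 20.06, 48.94, 119.41, 291.36]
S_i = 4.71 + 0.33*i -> [4.71, 5.04, 5.37, 5.7, 6.03]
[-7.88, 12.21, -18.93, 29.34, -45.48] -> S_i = -7.88*(-1.55)^i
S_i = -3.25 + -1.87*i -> [-3.25, -5.12, -6.99, -8.86, -10.73]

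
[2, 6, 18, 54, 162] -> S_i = 2*3^i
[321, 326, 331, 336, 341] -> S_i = 321 + 5*i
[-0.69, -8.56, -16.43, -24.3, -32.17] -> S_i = -0.69 + -7.87*i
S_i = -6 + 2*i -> [-6, -4, -2, 0, 2]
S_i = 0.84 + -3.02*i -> [0.84, -2.18, -5.2, -8.22, -11.24]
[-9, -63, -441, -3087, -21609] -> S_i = -9*7^i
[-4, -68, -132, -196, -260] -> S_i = -4 + -64*i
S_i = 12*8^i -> [12, 96, 768, 6144, 49152]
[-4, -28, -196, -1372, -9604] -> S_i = -4*7^i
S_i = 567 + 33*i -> [567, 600, 633, 666, 699]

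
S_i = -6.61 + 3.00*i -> [-6.61, -3.61, -0.61, 2.39, 5.39]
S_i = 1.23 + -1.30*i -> [1.23, -0.07, -1.37, -2.67, -3.97]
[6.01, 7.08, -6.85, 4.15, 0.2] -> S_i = Random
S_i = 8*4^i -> [8, 32, 128, 512, 2048]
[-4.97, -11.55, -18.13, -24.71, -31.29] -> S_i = -4.97 + -6.58*i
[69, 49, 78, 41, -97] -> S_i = Random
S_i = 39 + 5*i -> [39, 44, 49, 54, 59]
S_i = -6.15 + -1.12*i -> [-6.15, -7.27, -8.39, -9.51, -10.63]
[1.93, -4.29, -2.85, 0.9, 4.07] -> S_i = Random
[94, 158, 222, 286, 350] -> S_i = 94 + 64*i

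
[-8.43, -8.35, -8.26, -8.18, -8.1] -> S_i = -8.43*0.99^i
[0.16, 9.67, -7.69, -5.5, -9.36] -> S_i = Random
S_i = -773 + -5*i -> [-773, -778, -783, -788, -793]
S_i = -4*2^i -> [-4, -8, -16, -32, -64]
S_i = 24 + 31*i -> [24, 55, 86, 117, 148]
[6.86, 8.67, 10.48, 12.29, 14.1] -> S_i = 6.86 + 1.81*i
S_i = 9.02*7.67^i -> [9.02, 69.18, 530.64, 4069.98, 31216.77]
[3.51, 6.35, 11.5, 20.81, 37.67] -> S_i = 3.51*1.81^i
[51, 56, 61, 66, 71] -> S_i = 51 + 5*i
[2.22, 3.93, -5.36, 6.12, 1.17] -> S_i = Random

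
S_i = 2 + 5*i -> [2, 7, 12, 17, 22]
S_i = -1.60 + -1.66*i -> [-1.6, -3.26, -4.92, -6.58, -8.24]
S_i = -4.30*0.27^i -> [-4.3, -1.16, -0.31, -0.08, -0.02]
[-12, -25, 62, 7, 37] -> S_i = Random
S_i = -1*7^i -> [-1, -7, -49, -343, -2401]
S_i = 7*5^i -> [7, 35, 175, 875, 4375]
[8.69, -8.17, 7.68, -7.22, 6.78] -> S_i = 8.69*(-0.94)^i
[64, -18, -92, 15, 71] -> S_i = Random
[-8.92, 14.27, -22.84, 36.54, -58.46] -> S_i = -8.92*(-1.60)^i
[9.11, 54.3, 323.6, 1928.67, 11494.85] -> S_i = 9.11*5.96^i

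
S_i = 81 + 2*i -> [81, 83, 85, 87, 89]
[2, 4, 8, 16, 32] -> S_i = 2*2^i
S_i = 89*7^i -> [89, 623, 4361, 30527, 213689]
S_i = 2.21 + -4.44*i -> [2.21, -2.23, -6.67, -11.11, -15.55]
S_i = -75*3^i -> [-75, -225, -675, -2025, -6075]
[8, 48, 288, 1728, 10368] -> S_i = 8*6^i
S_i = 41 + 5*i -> [41, 46, 51, 56, 61]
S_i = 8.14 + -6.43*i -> [8.14, 1.71, -4.72, -11.15, -17.58]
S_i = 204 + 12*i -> [204, 216, 228, 240, 252]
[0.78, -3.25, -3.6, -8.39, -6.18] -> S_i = Random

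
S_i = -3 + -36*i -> [-3, -39, -75, -111, -147]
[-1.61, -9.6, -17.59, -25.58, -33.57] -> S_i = -1.61 + -7.99*i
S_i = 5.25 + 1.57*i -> [5.25, 6.82, 8.39, 9.96, 11.53]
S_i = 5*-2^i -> [5, -10, 20, -40, 80]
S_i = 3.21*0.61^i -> [3.21, 1.96, 1.19, 0.73, 0.44]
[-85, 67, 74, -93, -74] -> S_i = Random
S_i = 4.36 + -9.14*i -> [4.36, -4.78, -13.92, -23.06, -32.2]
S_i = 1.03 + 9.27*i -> [1.03, 10.3, 19.57, 28.84, 38.11]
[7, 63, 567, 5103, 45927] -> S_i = 7*9^i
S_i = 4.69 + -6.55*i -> [4.69, -1.86, -8.41, -14.96, -21.51]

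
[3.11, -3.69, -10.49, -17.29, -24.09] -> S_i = 3.11 + -6.80*i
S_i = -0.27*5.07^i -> [-0.27, -1.37, -6.94, -35.19, -178.4]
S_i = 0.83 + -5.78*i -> [0.83, -4.95, -10.73, -16.51, -22.29]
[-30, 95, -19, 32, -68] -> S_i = Random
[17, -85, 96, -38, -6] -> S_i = Random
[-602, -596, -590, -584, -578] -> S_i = -602 + 6*i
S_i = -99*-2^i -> [-99, 198, -396, 792, -1584]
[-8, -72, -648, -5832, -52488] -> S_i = -8*9^i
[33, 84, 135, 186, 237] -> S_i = 33 + 51*i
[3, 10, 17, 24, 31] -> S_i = 3 + 7*i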